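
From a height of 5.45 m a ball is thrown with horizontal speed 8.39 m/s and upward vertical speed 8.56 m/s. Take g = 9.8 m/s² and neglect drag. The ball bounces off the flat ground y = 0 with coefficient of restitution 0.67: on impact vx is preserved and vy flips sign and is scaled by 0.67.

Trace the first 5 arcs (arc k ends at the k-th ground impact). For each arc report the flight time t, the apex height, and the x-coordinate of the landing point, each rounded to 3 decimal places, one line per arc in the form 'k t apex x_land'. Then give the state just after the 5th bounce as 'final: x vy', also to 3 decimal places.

1 2.243 9.188 18.817
2 1.835 4.125 34.213
3 1.229 1.852 44.528
4 0.824 0.831 51.439
5 0.552 0.373 56.069
final: 56.069 1.812

Arc 1: start y=5.450, vy=8.560 → t=2.243, apex=9.188, x_land=18.817, impact vy=-13.420
  bounce: vy ← 0.67·13.420 = 8.991
Arc 2: start y=0.000, vy=8.991 → t=1.835, apex=4.125, x_land=34.213, impact vy=-8.991
  bounce: vy ← 0.67·8.991 = 6.024
Arc 3: start y=0.000, vy=6.024 → t=1.229, apex=1.852, x_land=44.528, impact vy=-6.024
  bounce: vy ← 0.67·6.024 = 4.036
Arc 4: start y=0.000, vy=4.036 → t=0.824, apex=0.831, x_land=51.439, impact vy=-4.036
  bounce: vy ← 0.67·4.036 = 2.704
Arc 5: start y=0.000, vy=2.704 → t=0.552, apex=0.373, x_land=56.069, impact vy=-2.704
  bounce: vy ← 0.67·2.704 = 1.812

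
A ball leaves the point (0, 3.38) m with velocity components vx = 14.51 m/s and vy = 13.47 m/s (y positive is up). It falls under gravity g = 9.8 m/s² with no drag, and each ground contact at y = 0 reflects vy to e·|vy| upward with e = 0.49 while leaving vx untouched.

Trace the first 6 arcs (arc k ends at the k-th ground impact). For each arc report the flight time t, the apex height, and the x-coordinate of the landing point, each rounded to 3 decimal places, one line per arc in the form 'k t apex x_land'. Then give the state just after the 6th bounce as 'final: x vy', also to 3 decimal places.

1 2.980 12.637 43.246
2 1.574 3.034 66.082
3 0.771 0.729 77.272
4 0.378 0.175 82.755
5 0.185 0.042 85.441
6 0.091 0.010 86.758
final: 86.758 0.218

Arc 1: start y=3.380, vy=13.470 → t=2.980, apex=12.637, x_land=43.246, impact vy=-15.738
  bounce: vy ← 0.49·15.738 = 7.712
Arc 2: start y=0.000, vy=7.712 → t=1.574, apex=3.034, x_land=66.082, impact vy=-7.712
  bounce: vy ← 0.49·7.712 = 3.779
Arc 3: start y=0.000, vy=3.779 → t=0.771, apex=0.729, x_land=77.272, impact vy=-3.779
  bounce: vy ← 0.49·3.779 = 1.852
Arc 4: start y=0.000, vy=1.852 → t=0.378, apex=0.175, x_land=82.755, impact vy=-1.852
  bounce: vy ← 0.49·1.852 = 0.907
Arc 5: start y=0.000, vy=0.907 → t=0.185, apex=0.042, x_land=85.441, impact vy=-0.907
  bounce: vy ← 0.49·0.907 = 0.445
Arc 6: start y=0.000, vy=0.445 → t=0.091, apex=0.010, x_land=86.758, impact vy=-0.445
  bounce: vy ← 0.49·0.445 = 0.218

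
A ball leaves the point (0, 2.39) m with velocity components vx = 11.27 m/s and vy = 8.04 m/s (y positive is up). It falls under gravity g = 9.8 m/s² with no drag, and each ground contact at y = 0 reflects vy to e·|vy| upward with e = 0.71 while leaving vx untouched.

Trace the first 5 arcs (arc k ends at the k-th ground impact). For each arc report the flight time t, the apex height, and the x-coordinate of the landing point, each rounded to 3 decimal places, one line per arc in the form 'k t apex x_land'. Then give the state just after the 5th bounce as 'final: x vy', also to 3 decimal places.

Arc 1: start y=2.390, vy=8.040 → t=1.898, apex=5.688, x_land=21.388, impact vy=-10.559
  bounce: vy ← 0.71·10.559 = 7.497
Arc 2: start y=0.000, vy=7.497 → t=1.530, apex=2.867, x_land=38.631, impact vy=-7.497
  bounce: vy ← 0.71·7.497 = 5.323
Arc 3: start y=0.000, vy=5.323 → t=1.086, apex=1.445, x_land=50.873, impact vy=-5.323
  bounce: vy ← 0.71·5.323 = 3.779
Arc 4: start y=0.000, vy=3.779 → t=0.771, apex=0.729, x_land=59.565, impact vy=-3.779
  bounce: vy ← 0.71·3.779 = 2.683
Arc 5: start y=0.000, vy=2.683 → t=0.548, apex=0.367, x_land=65.736, impact vy=-2.683
  bounce: vy ← 0.71·2.683 = 1.905

1 1.898 5.688 21.388
2 1.530 2.867 38.631
3 1.086 1.445 50.873
4 0.771 0.729 59.565
5 0.548 0.367 65.736
final: 65.736 1.905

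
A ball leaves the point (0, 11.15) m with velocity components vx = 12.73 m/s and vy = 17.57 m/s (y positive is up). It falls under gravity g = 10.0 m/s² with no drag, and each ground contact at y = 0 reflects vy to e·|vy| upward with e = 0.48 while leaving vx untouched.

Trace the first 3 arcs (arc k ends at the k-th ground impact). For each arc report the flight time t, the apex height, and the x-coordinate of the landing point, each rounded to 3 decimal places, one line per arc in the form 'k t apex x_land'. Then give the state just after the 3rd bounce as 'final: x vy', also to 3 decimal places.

Arc 1: start y=11.150, vy=17.570 → t=4.063, apex=26.585, x_land=51.720, impact vy=-23.059
  bounce: vy ← 0.48·23.059 = 11.068
Arc 2: start y=0.000, vy=11.068 → t=2.214, apex=6.125, x_land=79.900, impact vy=-11.068
  bounce: vy ← 0.48·11.068 = 5.313
Arc 3: start y=0.000, vy=5.313 → t=1.063, apex=1.411, x_land=93.426, impact vy=-5.313
  bounce: vy ← 0.48·5.313 = 2.550

1 4.063 26.585 51.720
2 2.214 6.125 79.900
3 1.063 1.411 93.426
final: 93.426 2.550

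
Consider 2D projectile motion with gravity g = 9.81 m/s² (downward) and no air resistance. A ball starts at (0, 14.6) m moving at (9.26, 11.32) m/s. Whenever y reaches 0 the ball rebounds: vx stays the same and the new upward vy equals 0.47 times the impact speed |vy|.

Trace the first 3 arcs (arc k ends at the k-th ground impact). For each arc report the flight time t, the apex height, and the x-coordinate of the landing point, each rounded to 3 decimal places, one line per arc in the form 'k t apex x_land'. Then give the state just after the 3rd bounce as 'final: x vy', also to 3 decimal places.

1 3.230 21.131 29.905
2 1.951 4.668 47.972
3 0.917 1.031 56.464
final: 56.464 2.114

Arc 1: start y=14.600, vy=11.320 → t=3.230, apex=21.131, x_land=29.905, impact vy=-20.362
  bounce: vy ← 0.47·20.362 = 9.570
Arc 2: start y=0.000, vy=9.570 → t=1.951, apex=4.668, x_land=47.972, impact vy=-9.570
  bounce: vy ← 0.47·9.570 = 4.498
Arc 3: start y=0.000, vy=4.498 → t=0.917, apex=1.031, x_land=56.464, impact vy=-4.498
  bounce: vy ← 0.47·4.498 = 2.114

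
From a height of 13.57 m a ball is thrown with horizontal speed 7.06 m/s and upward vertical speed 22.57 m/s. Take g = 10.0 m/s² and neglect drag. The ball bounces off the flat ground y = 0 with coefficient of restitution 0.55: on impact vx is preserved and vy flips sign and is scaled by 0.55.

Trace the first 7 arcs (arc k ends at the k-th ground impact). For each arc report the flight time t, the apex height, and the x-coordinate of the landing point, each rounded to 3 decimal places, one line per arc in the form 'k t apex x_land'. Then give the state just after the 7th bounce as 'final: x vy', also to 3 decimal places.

Arc 1: start y=13.570, vy=22.570 → t=5.051, apex=39.040, x_land=35.662, impact vy=-27.943
  bounce: vy ← 0.55·27.943 = 15.369
Arc 2: start y=0.000, vy=15.369 → t=3.074, apex=11.810, x_land=57.363, impact vy=-15.369
  bounce: vy ← 0.55·15.369 = 8.453
Arc 3: start y=0.000, vy=8.453 → t=1.691, apex=3.572, x_land=69.298, impact vy=-8.453
  bounce: vy ← 0.55·8.453 = 4.649
Arc 4: start y=0.000, vy=4.649 → t=0.930, apex=1.081, x_land=75.862, impact vy=-4.649
  bounce: vy ← 0.55·4.649 = 2.557
Arc 5: start y=0.000, vy=2.557 → t=0.511, apex=0.327, x_land=79.473, impact vy=-2.557
  bounce: vy ← 0.55·2.557 = 1.406
Arc 6: start y=0.000, vy=1.406 → t=0.281, apex=0.099, x_land=81.458, impact vy=-1.406
  bounce: vy ← 0.55·1.406 = 0.773
Arc 7: start y=0.000, vy=0.773 → t=0.155, apex=0.030, x_land=82.550, impact vy=-0.773
  bounce: vy ← 0.55·0.773 = 0.425

1 5.051 39.040 35.662
2 3.074 11.810 57.363
3 1.691 3.572 69.298
4 0.930 1.081 75.862
5 0.511 0.327 79.473
6 0.281 0.099 81.458
7 0.155 0.030 82.550
final: 82.550 0.425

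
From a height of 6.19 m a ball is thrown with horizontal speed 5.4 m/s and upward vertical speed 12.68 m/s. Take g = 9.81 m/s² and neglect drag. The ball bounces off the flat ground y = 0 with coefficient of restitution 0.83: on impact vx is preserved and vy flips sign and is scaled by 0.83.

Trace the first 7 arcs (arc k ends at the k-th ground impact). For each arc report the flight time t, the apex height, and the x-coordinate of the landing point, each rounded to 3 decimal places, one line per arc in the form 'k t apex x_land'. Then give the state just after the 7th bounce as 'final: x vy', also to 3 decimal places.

1 3.005 14.385 16.227
2 2.843 9.910 31.578
3 2.359 6.827 44.320
4 1.958 4.703 54.895
5 1.625 3.240 63.672
6 1.349 2.232 70.958
7 1.120 1.538 77.004
final: 77.004 4.559

Arc 1: start y=6.190, vy=12.680 → t=3.005, apex=14.385, x_land=16.227, impact vy=-16.800
  bounce: vy ← 0.83·16.800 = 13.944
Arc 2: start y=0.000, vy=13.944 → t=2.843, apex=9.910, x_land=31.578, impact vy=-13.944
  bounce: vy ← 0.83·13.944 = 11.573
Arc 3: start y=0.000, vy=11.573 → t=2.359, apex=6.827, x_land=44.320, impact vy=-11.573
  bounce: vy ← 0.83·11.573 = 9.606
Arc 4: start y=0.000, vy=9.606 → t=1.958, apex=4.703, x_land=54.895, impact vy=-9.606
  bounce: vy ← 0.83·9.606 = 7.973
Arc 5: start y=0.000, vy=7.973 → t=1.625, apex=3.240, x_land=63.672, impact vy=-7.973
  bounce: vy ← 0.83·7.973 = 6.617
Arc 6: start y=0.000, vy=6.617 → t=1.349, apex=2.232, x_land=70.958, impact vy=-6.617
  bounce: vy ← 0.83·6.617 = 5.493
Arc 7: start y=0.000, vy=5.493 → t=1.120, apex=1.538, x_land=77.004, impact vy=-5.493
  bounce: vy ← 0.83·5.493 = 4.559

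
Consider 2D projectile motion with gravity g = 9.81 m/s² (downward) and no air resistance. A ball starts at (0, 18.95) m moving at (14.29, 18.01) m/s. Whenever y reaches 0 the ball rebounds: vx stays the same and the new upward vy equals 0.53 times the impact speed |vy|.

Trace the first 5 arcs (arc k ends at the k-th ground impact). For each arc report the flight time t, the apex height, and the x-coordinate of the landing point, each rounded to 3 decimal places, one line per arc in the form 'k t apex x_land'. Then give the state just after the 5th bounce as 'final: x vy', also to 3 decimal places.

1 4.525 35.482 64.669
2 2.851 9.967 105.409
3 1.511 2.800 127.001
4 0.801 0.786 138.445
5 0.424 0.221 144.511
final: 144.511 1.103

Arc 1: start y=18.950, vy=18.010 → t=4.525, apex=35.482, x_land=64.669, impact vy=-26.385
  bounce: vy ← 0.53·26.385 = 13.984
Arc 2: start y=0.000, vy=13.984 → t=2.851, apex=9.967, x_land=105.409, impact vy=-13.984
  bounce: vy ← 0.53·13.984 = 7.411
Arc 3: start y=0.000, vy=7.411 → t=1.511, apex=2.800, x_land=127.001, impact vy=-7.411
  bounce: vy ← 0.53·7.411 = 3.928
Arc 4: start y=0.000, vy=3.928 → t=0.801, apex=0.786, x_land=138.445, impact vy=-3.928
  bounce: vy ← 0.53·3.928 = 2.082
Arc 5: start y=0.000, vy=2.082 → t=0.424, apex=0.221, x_land=144.511, impact vy=-2.082
  bounce: vy ← 0.53·2.082 = 1.103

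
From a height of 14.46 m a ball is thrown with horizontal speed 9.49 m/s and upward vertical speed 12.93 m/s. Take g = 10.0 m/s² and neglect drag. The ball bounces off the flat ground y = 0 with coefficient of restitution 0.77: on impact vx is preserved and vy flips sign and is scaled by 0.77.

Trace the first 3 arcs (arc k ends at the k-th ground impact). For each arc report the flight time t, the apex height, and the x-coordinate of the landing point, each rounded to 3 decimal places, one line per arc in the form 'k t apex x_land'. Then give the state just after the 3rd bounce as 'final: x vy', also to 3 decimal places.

1 3.429 22.819 32.544
2 3.290 13.530 63.766
3 2.533 8.022 87.806
final: 87.806 9.753

Arc 1: start y=14.460, vy=12.930 → t=3.429, apex=22.819, x_land=32.544, impact vy=-21.363
  bounce: vy ← 0.77·21.363 = 16.450
Arc 2: start y=0.000, vy=16.450 → t=3.290, apex=13.530, x_land=63.766, impact vy=-16.450
  bounce: vy ← 0.77·16.450 = 12.666
Arc 3: start y=0.000, vy=12.666 → t=2.533, apex=8.022, x_land=87.806, impact vy=-12.666
  bounce: vy ← 0.77·12.666 = 9.753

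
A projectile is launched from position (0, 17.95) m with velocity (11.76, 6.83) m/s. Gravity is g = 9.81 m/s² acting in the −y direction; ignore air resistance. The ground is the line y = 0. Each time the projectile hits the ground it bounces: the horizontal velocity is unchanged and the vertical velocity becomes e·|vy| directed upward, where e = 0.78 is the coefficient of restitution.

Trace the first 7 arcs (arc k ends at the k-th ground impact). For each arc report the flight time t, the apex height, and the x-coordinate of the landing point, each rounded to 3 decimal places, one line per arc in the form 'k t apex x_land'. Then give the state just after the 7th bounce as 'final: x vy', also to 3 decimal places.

1 2.732 20.328 32.128
2 3.176 12.367 69.475
3 2.477 7.524 98.606
4 1.932 4.578 121.328
5 1.507 2.785 139.051
6 1.176 1.694 152.875
7 0.917 1.031 163.657
final: 163.657 3.508

Arc 1: start y=17.950, vy=6.830 → t=2.732, apex=20.328, x_land=32.128, impact vy=-19.971
  bounce: vy ← 0.78·19.971 = 15.577
Arc 2: start y=0.000, vy=15.577 → t=3.176, apex=12.367, x_land=69.475, impact vy=-15.577
  bounce: vy ← 0.78·15.577 = 12.150
Arc 3: start y=0.000, vy=12.150 → t=2.477, apex=7.524, x_land=98.606, impact vy=-12.150
  bounce: vy ← 0.78·12.150 = 9.477
Arc 4: start y=0.000, vy=9.477 → t=1.932, apex=4.578, x_land=121.328, impact vy=-9.477
  bounce: vy ← 0.78·9.477 = 7.392
Arc 5: start y=0.000, vy=7.392 → t=1.507, apex=2.785, x_land=139.051, impact vy=-7.392
  bounce: vy ← 0.78·7.392 = 5.766
Arc 6: start y=0.000, vy=5.766 → t=1.176, apex=1.694, x_land=152.875, impact vy=-5.766
  bounce: vy ← 0.78·5.766 = 4.497
Arc 7: start y=0.000, vy=4.497 → t=0.917, apex=1.031, x_land=163.657, impact vy=-4.497
  bounce: vy ← 0.78·4.497 = 3.508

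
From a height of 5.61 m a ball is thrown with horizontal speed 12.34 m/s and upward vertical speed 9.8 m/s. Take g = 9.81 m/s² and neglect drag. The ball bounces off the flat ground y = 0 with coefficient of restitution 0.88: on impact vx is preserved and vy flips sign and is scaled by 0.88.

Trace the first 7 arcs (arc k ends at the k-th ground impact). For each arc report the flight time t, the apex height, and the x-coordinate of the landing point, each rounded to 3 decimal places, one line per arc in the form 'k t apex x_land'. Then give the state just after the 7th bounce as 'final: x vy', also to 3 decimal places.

1 2.462 10.505 30.386
2 2.576 8.135 62.170
3 2.267 6.300 90.140
4 1.995 4.879 114.753
5 1.755 3.778 136.413
6 1.545 2.926 155.474
7 1.359 2.266 172.247
final: 172.247 5.867

Arc 1: start y=5.610, vy=9.800 → t=2.462, apex=10.505, x_land=30.386, impact vy=-14.356
  bounce: vy ← 0.88·14.356 = 12.634
Arc 2: start y=0.000, vy=12.634 → t=2.576, apex=8.135, x_land=62.170, impact vy=-12.634
  bounce: vy ← 0.88·12.634 = 11.118
Arc 3: start y=0.000, vy=11.118 → t=2.267, apex=6.300, x_land=90.140, impact vy=-11.118
  bounce: vy ← 0.88·11.118 = 9.784
Arc 4: start y=0.000, vy=9.784 → t=1.995, apex=4.879, x_land=114.753, impact vy=-9.784
  bounce: vy ← 0.88·9.784 = 8.610
Arc 5: start y=0.000, vy=8.610 → t=1.755, apex=3.778, x_land=136.413, impact vy=-8.610
  bounce: vy ← 0.88·8.610 = 7.576
Arc 6: start y=0.000, vy=7.576 → t=1.545, apex=2.926, x_land=155.474, impact vy=-7.576
  bounce: vy ← 0.88·7.576 = 6.667
Arc 7: start y=0.000, vy=6.667 → t=1.359, apex=2.266, x_land=172.247, impact vy=-6.667
  bounce: vy ← 0.88·6.667 = 5.867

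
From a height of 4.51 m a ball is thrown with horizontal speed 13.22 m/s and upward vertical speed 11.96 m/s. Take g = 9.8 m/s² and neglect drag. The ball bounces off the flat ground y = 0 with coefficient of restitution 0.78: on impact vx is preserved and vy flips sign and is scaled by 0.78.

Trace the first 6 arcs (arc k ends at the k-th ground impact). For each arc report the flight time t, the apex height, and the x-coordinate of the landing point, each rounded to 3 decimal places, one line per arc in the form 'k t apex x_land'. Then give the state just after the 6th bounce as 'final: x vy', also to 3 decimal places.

1 2.773 11.808 36.656
2 2.422 7.184 68.670
3 1.889 4.371 93.642
4 1.473 2.659 113.119
5 1.149 1.618 128.312
6 0.896 0.984 140.162
final: 140.162 3.426

Arc 1: start y=4.510, vy=11.960 → t=2.773, apex=11.808, x_land=36.656, impact vy=-15.213
  bounce: vy ← 0.78·15.213 = 11.866
Arc 2: start y=0.000, vy=11.866 → t=2.422, apex=7.184, x_land=68.670, impact vy=-11.866
  bounce: vy ← 0.78·11.866 = 9.256
Arc 3: start y=0.000, vy=9.256 → t=1.889, apex=4.371, x_land=93.642, impact vy=-9.256
  bounce: vy ← 0.78·9.256 = 7.219
Arc 4: start y=0.000, vy=7.219 → t=1.473, apex=2.659, x_land=113.119, impact vy=-7.219
  bounce: vy ← 0.78·7.219 = 5.631
Arc 5: start y=0.000, vy=5.631 → t=1.149, apex=1.618, x_land=128.312, impact vy=-5.631
  bounce: vy ← 0.78·5.631 = 4.392
Arc 6: start y=0.000, vy=4.392 → t=0.896, apex=0.984, x_land=140.162, impact vy=-4.392
  bounce: vy ← 0.78·4.392 = 3.426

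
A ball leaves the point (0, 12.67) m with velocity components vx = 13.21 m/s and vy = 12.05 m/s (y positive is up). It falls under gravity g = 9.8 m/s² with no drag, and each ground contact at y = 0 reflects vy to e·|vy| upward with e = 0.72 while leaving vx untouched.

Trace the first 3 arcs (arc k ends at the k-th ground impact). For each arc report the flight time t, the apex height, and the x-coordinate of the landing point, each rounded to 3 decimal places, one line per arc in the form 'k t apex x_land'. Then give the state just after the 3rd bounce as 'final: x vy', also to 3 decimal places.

1 3.254 20.078 42.983
2 2.915 10.409 81.490
3 2.099 5.396 109.214
final: 109.214 7.404

Arc 1: start y=12.670, vy=12.050 → t=3.254, apex=20.078, x_land=42.983, impact vy=-19.838
  bounce: vy ← 0.72·19.838 = 14.283
Arc 2: start y=0.000, vy=14.283 → t=2.915, apex=10.409, x_land=81.490, impact vy=-14.283
  bounce: vy ← 0.72·14.283 = 10.284
Arc 3: start y=0.000, vy=10.284 → t=2.099, apex=5.396, x_land=109.214, impact vy=-10.284
  bounce: vy ← 0.72·10.284 = 7.404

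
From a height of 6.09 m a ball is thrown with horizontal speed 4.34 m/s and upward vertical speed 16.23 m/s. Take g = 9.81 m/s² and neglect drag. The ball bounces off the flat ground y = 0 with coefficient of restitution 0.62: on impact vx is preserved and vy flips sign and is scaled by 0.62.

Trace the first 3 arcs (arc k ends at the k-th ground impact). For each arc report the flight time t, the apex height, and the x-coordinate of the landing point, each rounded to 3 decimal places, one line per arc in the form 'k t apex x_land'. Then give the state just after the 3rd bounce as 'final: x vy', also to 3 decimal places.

Arc 1: start y=6.090, vy=16.230 → t=3.649, apex=19.516, x_land=15.837, impact vy=-19.568
  bounce: vy ← 0.62·19.568 = 12.132
Arc 2: start y=0.000, vy=12.132 → t=2.473, apex=7.502, x_land=26.572, impact vy=-12.132
  bounce: vy ← 0.62·12.132 = 7.522
Arc 3: start y=0.000, vy=7.522 → t=1.534, apex=2.884, x_land=33.227, impact vy=-7.522
  bounce: vy ← 0.62·7.522 = 4.664

1 3.649 19.516 15.837
2 2.473 7.502 26.572
3 1.534 2.884 33.227
final: 33.227 4.664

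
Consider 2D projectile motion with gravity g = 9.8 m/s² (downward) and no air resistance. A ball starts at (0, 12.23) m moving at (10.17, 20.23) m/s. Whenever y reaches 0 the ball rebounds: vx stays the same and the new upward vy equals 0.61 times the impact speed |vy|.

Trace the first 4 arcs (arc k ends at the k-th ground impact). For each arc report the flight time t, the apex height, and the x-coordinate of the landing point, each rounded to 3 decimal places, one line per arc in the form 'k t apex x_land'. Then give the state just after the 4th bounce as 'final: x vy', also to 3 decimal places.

1 4.664 33.110 47.430
2 3.171 12.320 79.683
3 1.935 4.584 99.357
4 1.180 1.706 111.358
final: 111.358 3.527

Arc 1: start y=12.230, vy=20.230 → t=4.664, apex=33.110, x_land=47.430, impact vy=-25.475
  bounce: vy ← 0.61·25.475 = 15.540
Arc 2: start y=0.000, vy=15.540 → t=3.171, apex=12.320, x_land=79.683, impact vy=-15.540
  bounce: vy ← 0.61·15.540 = 9.479
Arc 3: start y=0.000, vy=9.479 → t=1.935, apex=4.584, x_land=99.357, impact vy=-9.479
  bounce: vy ← 0.61·9.479 = 5.782
Arc 4: start y=0.000, vy=5.782 → t=1.180, apex=1.706, x_land=111.358, impact vy=-5.782
  bounce: vy ← 0.61·5.782 = 3.527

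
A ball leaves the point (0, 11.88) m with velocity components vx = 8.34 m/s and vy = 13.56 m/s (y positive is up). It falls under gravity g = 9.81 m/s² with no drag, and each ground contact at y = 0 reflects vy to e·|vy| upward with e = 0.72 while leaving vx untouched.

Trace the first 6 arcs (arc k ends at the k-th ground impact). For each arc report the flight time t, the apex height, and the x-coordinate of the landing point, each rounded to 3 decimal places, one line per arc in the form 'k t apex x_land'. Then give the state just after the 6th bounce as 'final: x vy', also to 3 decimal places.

1 3.464 21.252 28.888
2 2.997 11.017 53.886
3 2.158 5.711 71.885
4 1.554 2.961 84.843
5 1.119 1.535 94.174
6 0.806 0.796 100.892
final: 100.892 2.845

Arc 1: start y=11.880, vy=13.560 → t=3.464, apex=21.252, x_land=28.888, impact vy=-20.420
  bounce: vy ← 0.72·20.420 = 14.702
Arc 2: start y=0.000, vy=14.702 → t=2.997, apex=11.017, x_land=53.886, impact vy=-14.702
  bounce: vy ← 0.72·14.702 = 10.586
Arc 3: start y=0.000, vy=10.586 → t=2.158, apex=5.711, x_land=71.885, impact vy=-10.586
  bounce: vy ← 0.72·10.586 = 7.622
Arc 4: start y=0.000, vy=7.622 → t=1.554, apex=2.961, x_land=84.843, impact vy=-7.622
  bounce: vy ← 0.72·7.622 = 5.488
Arc 5: start y=0.000, vy=5.488 → t=1.119, apex=1.535, x_land=94.174, impact vy=-5.488
  bounce: vy ← 0.72·5.488 = 3.951
Arc 6: start y=0.000, vy=3.951 → t=0.806, apex=0.796, x_land=100.892, impact vy=-3.951
  bounce: vy ← 0.72·3.951 = 2.845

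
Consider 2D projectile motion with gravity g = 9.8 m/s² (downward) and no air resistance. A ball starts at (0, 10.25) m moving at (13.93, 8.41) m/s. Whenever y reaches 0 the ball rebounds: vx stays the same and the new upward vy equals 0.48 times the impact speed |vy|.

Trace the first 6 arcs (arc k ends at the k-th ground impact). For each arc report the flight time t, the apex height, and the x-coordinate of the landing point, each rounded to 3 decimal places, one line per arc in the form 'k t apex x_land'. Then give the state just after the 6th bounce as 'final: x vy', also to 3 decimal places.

Arc 1: start y=10.250, vy=8.410 → t=2.540, apex=13.859, x_land=35.381, impact vy=-16.481
  bounce: vy ← 0.48·16.481 = 7.911
Arc 2: start y=0.000, vy=7.911 → t=1.614, apex=3.193, x_land=57.871, impact vy=-7.911
  bounce: vy ← 0.48·7.911 = 3.797
Arc 3: start y=0.000, vy=3.797 → t=0.775, apex=0.736, x_land=68.666, impact vy=-3.797
  bounce: vy ← 0.48·3.797 = 1.823
Arc 4: start y=0.000, vy=1.823 → t=0.372, apex=0.169, x_land=73.847, impact vy=-1.823
  bounce: vy ← 0.48·1.823 = 0.875
Arc 5: start y=0.000, vy=0.875 → t=0.179, apex=0.039, x_land=76.335, impact vy=-0.875
  bounce: vy ← 0.48·0.875 = 0.420
Arc 6: start y=0.000, vy=0.420 → t=0.086, apex=0.009, x_land=77.528, impact vy=-0.420
  bounce: vy ← 0.48·0.420 = 0.202

1 2.540 13.859 35.381
2 1.614 3.193 57.871
3 0.775 0.736 68.666
4 0.372 0.169 73.847
5 0.179 0.039 76.335
6 0.086 0.009 77.528
final: 77.528 0.202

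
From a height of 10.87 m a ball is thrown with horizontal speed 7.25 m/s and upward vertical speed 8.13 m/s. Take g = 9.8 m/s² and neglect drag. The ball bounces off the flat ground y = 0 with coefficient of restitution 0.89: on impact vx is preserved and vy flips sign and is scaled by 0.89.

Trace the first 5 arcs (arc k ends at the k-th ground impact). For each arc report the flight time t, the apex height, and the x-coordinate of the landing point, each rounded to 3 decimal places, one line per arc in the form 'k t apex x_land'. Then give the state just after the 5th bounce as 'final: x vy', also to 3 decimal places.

Arc 1: start y=10.870, vy=8.130 → t=2.534, apex=14.242, x_land=18.375, impact vy=-16.708
  bounce: vy ← 0.89·16.708 = 14.870
Arc 2: start y=0.000, vy=14.870 → t=3.035, apex=11.281, x_land=40.376, impact vy=-14.870
  bounce: vy ← 0.89·14.870 = 13.234
Arc 3: start y=0.000, vy=13.234 → t=2.701, apex=8.936, x_land=59.957, impact vy=-13.234
  bounce: vy ← 0.89·13.234 = 11.778
Arc 4: start y=0.000, vy=11.778 → t=2.404, apex=7.078, x_land=77.385, impact vy=-11.778
  bounce: vy ← 0.89·11.778 = 10.483
Arc 5: start y=0.000, vy=10.483 → t=2.139, apex=5.607, x_land=92.895, impact vy=-10.483
  bounce: vy ← 0.89·10.483 = 9.330

1 2.534 14.242 18.375
2 3.035 11.281 40.376
3 2.701 8.936 59.957
4 2.404 7.078 77.385
5 2.139 5.607 92.895
final: 92.895 9.330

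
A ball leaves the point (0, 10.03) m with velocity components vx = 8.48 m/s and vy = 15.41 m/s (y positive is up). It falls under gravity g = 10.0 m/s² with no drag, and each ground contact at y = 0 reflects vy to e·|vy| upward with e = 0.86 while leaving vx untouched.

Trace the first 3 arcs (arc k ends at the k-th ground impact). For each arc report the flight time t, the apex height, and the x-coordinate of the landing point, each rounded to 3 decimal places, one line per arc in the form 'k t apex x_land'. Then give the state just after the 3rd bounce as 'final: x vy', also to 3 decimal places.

Arc 1: start y=10.030, vy=15.410 → t=3.634, apex=21.903, x_land=30.816, impact vy=-20.930
  bounce: vy ← 0.86·20.930 = 18.000
Arc 2: start y=0.000, vy=18.000 → t=3.600, apex=16.200, x_land=61.344, impact vy=-18.000
  bounce: vy ← 0.86·18.000 = 15.480
Arc 3: start y=0.000, vy=15.480 → t=3.096, apex=11.981, x_land=87.598, impact vy=-15.480
  bounce: vy ← 0.86·15.480 = 13.313

1 3.634 21.903 30.816
2 3.600 16.200 61.344
3 3.096 11.981 87.598
final: 87.598 13.313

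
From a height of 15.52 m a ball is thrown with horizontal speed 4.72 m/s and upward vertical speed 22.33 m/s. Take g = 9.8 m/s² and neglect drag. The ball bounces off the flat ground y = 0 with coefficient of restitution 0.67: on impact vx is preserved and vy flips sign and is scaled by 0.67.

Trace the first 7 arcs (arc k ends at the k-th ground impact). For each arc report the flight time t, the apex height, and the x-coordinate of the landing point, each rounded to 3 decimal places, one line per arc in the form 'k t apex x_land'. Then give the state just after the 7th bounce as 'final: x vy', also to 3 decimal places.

1 5.170 40.960 24.401
2 3.874 18.387 42.688
3 2.596 8.254 54.940
4 1.739 3.705 63.149
5 1.165 1.663 68.649
6 0.781 0.747 72.334
7 0.523 0.335 74.802
final: 74.802 1.717

Arc 1: start y=15.520, vy=22.330 → t=5.170, apex=40.960, x_land=24.401, impact vy=-28.334
  bounce: vy ← 0.67·28.334 = 18.984
Arc 2: start y=0.000, vy=18.984 → t=3.874, apex=18.387, x_land=42.688, impact vy=-18.984
  bounce: vy ← 0.67·18.984 = 12.719
Arc 3: start y=0.000, vy=12.719 → t=2.596, apex=8.254, x_land=54.940, impact vy=-12.719
  bounce: vy ← 0.67·12.719 = 8.522
Arc 4: start y=0.000, vy=8.522 → t=1.739, apex=3.705, x_land=63.149, impact vy=-8.522
  bounce: vy ← 0.67·8.522 = 5.710
Arc 5: start y=0.000, vy=5.710 → t=1.165, apex=1.663, x_land=68.649, impact vy=-5.710
  bounce: vy ← 0.67·5.710 = 3.825
Arc 6: start y=0.000, vy=3.825 → t=0.781, apex=0.747, x_land=72.334, impact vy=-3.825
  bounce: vy ← 0.67·3.825 = 2.563
Arc 7: start y=0.000, vy=2.563 → t=0.523, apex=0.335, x_land=74.802, impact vy=-2.563
  bounce: vy ← 0.67·2.563 = 1.717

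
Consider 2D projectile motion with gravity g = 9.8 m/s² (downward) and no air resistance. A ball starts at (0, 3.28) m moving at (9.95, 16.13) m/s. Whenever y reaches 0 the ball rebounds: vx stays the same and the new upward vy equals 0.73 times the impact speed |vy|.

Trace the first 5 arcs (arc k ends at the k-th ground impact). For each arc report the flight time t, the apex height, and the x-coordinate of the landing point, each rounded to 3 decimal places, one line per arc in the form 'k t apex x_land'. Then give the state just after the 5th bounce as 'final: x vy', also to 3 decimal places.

1 3.484 16.554 34.666
2 2.684 8.822 61.367
3 1.959 4.701 80.859
4 1.430 2.505 95.088
5 1.044 1.335 105.475
final: 105.475 3.734

Arc 1: start y=3.280, vy=16.130 → t=3.484, apex=16.554, x_land=34.666, impact vy=-18.013
  bounce: vy ← 0.73·18.013 = 13.149
Arc 2: start y=0.000, vy=13.149 → t=2.684, apex=8.822, x_land=61.367, impact vy=-13.149
  bounce: vy ← 0.73·13.149 = 9.599
Arc 3: start y=0.000, vy=9.599 → t=1.959, apex=4.701, x_land=80.859, impact vy=-9.599
  bounce: vy ← 0.73·9.599 = 7.007
Arc 4: start y=0.000, vy=7.007 → t=1.430, apex=2.505, x_land=95.088, impact vy=-7.007
  bounce: vy ← 0.73·7.007 = 5.115
Arc 5: start y=0.000, vy=5.115 → t=1.044, apex=1.335, x_land=105.475, impact vy=-5.115
  bounce: vy ← 0.73·5.115 = 3.734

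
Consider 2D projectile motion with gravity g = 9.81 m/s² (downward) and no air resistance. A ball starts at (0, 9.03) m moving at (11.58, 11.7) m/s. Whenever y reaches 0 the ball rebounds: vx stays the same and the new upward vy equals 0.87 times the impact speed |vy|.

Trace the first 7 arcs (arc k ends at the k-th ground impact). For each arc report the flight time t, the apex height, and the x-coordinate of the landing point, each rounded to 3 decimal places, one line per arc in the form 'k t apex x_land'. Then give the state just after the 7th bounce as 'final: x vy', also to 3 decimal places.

Arc 1: start y=9.030, vy=11.700 → t=2.999, apex=16.007, x_land=34.730, impact vy=-17.722
  bounce: vy ← 0.87·17.722 = 15.418
Arc 2: start y=0.000, vy=15.418 → t=3.143, apex=12.116, x_land=71.130, impact vy=-15.418
  bounce: vy ← 0.87·15.418 = 13.414
Arc 3: start y=0.000, vy=13.414 → t=2.735, apex=9.170, x_land=102.797, impact vy=-13.414
  bounce: vy ← 0.87·13.414 = 11.670
Arc 4: start y=0.000, vy=11.670 → t=2.379, apex=6.941, x_land=130.348, impact vy=-11.670
  bounce: vy ← 0.87·11.670 = 10.153
Arc 5: start y=0.000, vy=10.153 → t=2.070, apex=5.254, x_land=154.317, impact vy=-10.153
  bounce: vy ← 0.87·10.153 = 8.833
Arc 6: start y=0.000, vy=8.833 → t=1.801, apex=3.977, x_land=175.170, impact vy=-8.833
  bounce: vy ← 0.87·8.833 = 7.685
Arc 7: start y=0.000, vy=7.685 → t=1.567, apex=3.010, x_land=193.312, impact vy=-7.685
  bounce: vy ← 0.87·7.685 = 6.686

1 2.999 16.007 34.730
2 3.143 12.116 71.130
3 2.735 9.170 102.797
4 2.379 6.941 130.348
5 2.070 5.254 154.317
6 1.801 3.977 175.170
7 1.567 3.010 193.312
final: 193.312 6.686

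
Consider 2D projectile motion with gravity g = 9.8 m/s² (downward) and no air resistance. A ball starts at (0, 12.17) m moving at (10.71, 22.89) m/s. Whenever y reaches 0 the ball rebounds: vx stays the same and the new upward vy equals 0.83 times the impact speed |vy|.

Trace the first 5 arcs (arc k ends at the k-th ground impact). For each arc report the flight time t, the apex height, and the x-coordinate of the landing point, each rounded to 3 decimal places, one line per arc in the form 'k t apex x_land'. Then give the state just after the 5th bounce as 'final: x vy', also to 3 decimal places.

1 5.153 38.902 55.193
2 4.677 26.800 105.287
3 3.882 18.462 146.865
4 3.222 12.719 181.375
5 2.674 8.762 210.018
final: 210.018 10.877

Arc 1: start y=12.170, vy=22.890 → t=5.153, apex=38.902, x_land=55.193, impact vy=-27.613
  bounce: vy ← 0.83·27.613 = 22.919
Arc 2: start y=0.000, vy=22.919 → t=4.677, apex=26.800, x_land=105.287, impact vy=-22.919
  bounce: vy ← 0.83·22.919 = 19.023
Arc 3: start y=0.000, vy=19.023 → t=3.882, apex=18.462, x_land=146.865, impact vy=-19.023
  bounce: vy ← 0.83·19.023 = 15.789
Arc 4: start y=0.000, vy=15.789 → t=3.222, apex=12.719, x_land=181.375, impact vy=-15.789
  bounce: vy ← 0.83·15.789 = 13.105
Arc 5: start y=0.000, vy=13.105 → t=2.674, apex=8.762, x_land=210.018, impact vy=-13.105
  bounce: vy ← 0.83·13.105 = 10.877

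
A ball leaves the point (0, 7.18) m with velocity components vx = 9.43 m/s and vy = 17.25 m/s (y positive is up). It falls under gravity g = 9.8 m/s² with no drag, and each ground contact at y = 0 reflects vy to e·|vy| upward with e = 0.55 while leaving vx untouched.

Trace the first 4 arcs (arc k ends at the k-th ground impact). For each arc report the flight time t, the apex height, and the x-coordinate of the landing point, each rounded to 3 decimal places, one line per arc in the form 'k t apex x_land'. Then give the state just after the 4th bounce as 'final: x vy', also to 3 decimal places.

1 3.896 22.362 36.744
2 2.350 6.764 58.903
3 1.292 2.046 71.091
4 0.711 0.619 77.794
final: 77.794 1.916

Arc 1: start y=7.180, vy=17.250 → t=3.896, apex=22.362, x_land=36.744, impact vy=-20.935
  bounce: vy ← 0.55·20.935 = 11.514
Arc 2: start y=0.000, vy=11.514 → t=2.350, apex=6.764, x_land=58.903, impact vy=-11.514
  bounce: vy ← 0.55·11.514 = 6.333
Arc 3: start y=0.000, vy=6.333 → t=1.292, apex=2.046, x_land=71.091, impact vy=-6.333
  bounce: vy ← 0.55·6.333 = 3.483
Arc 4: start y=0.000, vy=3.483 → t=0.711, apex=0.619, x_land=77.794, impact vy=-3.483
  bounce: vy ← 0.55·3.483 = 1.916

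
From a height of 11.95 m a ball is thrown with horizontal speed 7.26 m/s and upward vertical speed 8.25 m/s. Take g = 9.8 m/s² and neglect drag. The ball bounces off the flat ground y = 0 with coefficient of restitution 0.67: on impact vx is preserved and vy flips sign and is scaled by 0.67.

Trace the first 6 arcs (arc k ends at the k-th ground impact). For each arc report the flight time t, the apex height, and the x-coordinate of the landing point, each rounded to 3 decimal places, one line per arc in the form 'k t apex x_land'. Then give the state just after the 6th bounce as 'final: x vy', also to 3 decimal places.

1 2.616 15.423 18.992
2 2.377 6.923 36.251
3 1.593 3.108 47.815
4 1.067 1.395 55.562
5 0.715 0.626 60.753
6 0.479 0.281 64.231
final: 64.231 1.573

Arc 1: start y=11.950, vy=8.250 → t=2.616, apex=15.423, x_land=18.992, impact vy=-17.386
  bounce: vy ← 0.67·17.386 = 11.649
Arc 2: start y=0.000, vy=11.649 → t=2.377, apex=6.923, x_land=36.251, impact vy=-11.649
  bounce: vy ← 0.67·11.649 = 7.805
Arc 3: start y=0.000, vy=7.805 → t=1.593, apex=3.108, x_land=47.815, impact vy=-7.805
  bounce: vy ← 0.67·7.805 = 5.229
Arc 4: start y=0.000, vy=5.229 → t=1.067, apex=1.395, x_land=55.562, impact vy=-5.229
  bounce: vy ← 0.67·5.229 = 3.504
Arc 5: start y=0.000, vy=3.504 → t=0.715, apex=0.626, x_land=60.753, impact vy=-3.504
  bounce: vy ← 0.67·3.504 = 2.347
Arc 6: start y=0.000, vy=2.347 → t=0.479, apex=0.281, x_land=64.231, impact vy=-2.347
  bounce: vy ← 0.67·2.347 = 1.573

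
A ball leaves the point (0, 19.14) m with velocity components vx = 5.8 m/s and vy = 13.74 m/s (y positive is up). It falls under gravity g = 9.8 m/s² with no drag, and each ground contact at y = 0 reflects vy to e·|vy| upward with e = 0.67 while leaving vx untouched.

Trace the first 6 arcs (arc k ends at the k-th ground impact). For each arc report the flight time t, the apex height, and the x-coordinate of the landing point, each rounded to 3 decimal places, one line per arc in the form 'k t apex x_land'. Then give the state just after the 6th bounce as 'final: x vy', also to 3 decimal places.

Arc 1: start y=19.140, vy=13.740 → t=3.825, apex=28.772, x_land=22.186, impact vy=-23.747
  bounce: vy ← 0.67·23.747 = 15.911
Arc 2: start y=0.000, vy=15.911 → t=3.247, apex=12.916, x_land=41.019, impact vy=-15.911
  bounce: vy ← 0.67·15.911 = 10.660
Arc 3: start y=0.000, vy=10.660 → t=2.176, apex=5.798, x_land=53.637, impact vy=-10.660
  bounce: vy ← 0.67·10.660 = 7.142
Arc 4: start y=0.000, vy=7.142 → t=1.458, apex=2.603, x_land=62.092, impact vy=-7.142
  bounce: vy ← 0.67·7.142 = 4.785
Arc 5: start y=0.000, vy=4.785 → t=0.977, apex=1.168, x_land=67.756, impact vy=-4.785
  bounce: vy ← 0.67·4.785 = 3.206
Arc 6: start y=0.000, vy=3.206 → t=0.654, apex=0.524, x_land=71.551, impact vy=-3.206
  bounce: vy ← 0.67·3.206 = 2.148

1 3.825 28.772 22.186
2 3.247 12.916 41.019
3 2.176 5.798 53.637
4 1.458 2.603 62.092
5 0.977 1.168 67.756
6 0.654 0.524 71.551
final: 71.551 2.148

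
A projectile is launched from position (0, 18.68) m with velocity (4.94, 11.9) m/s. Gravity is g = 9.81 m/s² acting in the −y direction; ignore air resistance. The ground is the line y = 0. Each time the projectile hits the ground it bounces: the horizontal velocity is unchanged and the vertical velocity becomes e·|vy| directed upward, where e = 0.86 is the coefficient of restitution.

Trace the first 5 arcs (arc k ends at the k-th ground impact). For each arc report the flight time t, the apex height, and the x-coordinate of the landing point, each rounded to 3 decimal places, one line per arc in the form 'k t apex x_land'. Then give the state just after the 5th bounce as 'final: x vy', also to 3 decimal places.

1 3.511 25.898 17.344
2 3.952 19.154 36.867
3 3.399 14.166 53.658
4 2.923 10.477 68.098
5 2.514 7.749 80.516
final: 80.516 10.604

Arc 1: start y=18.680, vy=11.900 → t=3.511, apex=25.898, x_land=17.344, impact vy=-22.541
  bounce: vy ← 0.86·22.541 = 19.386
Arc 2: start y=0.000, vy=19.386 → t=3.952, apex=19.154, x_land=36.867, impact vy=-19.386
  bounce: vy ← 0.86·19.386 = 16.672
Arc 3: start y=0.000, vy=16.672 → t=3.399, apex=14.166, x_land=53.658, impact vy=-16.672
  bounce: vy ← 0.86·16.672 = 14.338
Arc 4: start y=0.000, vy=14.338 → t=2.923, apex=10.477, x_land=68.098, impact vy=-14.338
  bounce: vy ← 0.86·14.338 = 12.330
Arc 5: start y=0.000, vy=12.330 → t=2.514, apex=7.749, x_land=80.516, impact vy=-12.330
  bounce: vy ← 0.86·12.330 = 10.604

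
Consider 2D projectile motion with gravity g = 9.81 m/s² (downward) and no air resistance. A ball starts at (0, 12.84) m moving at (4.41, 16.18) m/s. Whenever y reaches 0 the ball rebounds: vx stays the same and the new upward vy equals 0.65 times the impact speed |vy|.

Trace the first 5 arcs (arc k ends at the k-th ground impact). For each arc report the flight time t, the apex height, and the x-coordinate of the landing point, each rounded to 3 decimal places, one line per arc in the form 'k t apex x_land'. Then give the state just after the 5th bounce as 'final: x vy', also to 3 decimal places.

1 3.960 26.183 17.463
2 3.004 11.062 30.708
3 1.952 4.674 39.318
4 1.269 1.975 44.914
5 0.825 0.834 48.552
final: 48.552 2.630

Arc 1: start y=12.840, vy=16.180 → t=3.960, apex=26.183, x_land=17.463, impact vy=-22.665
  bounce: vy ← 0.65·22.665 = 14.732
Arc 2: start y=0.000, vy=14.732 → t=3.004, apex=11.062, x_land=30.708, impact vy=-14.732
  bounce: vy ← 0.65·14.732 = 9.576
Arc 3: start y=0.000, vy=9.576 → t=1.952, apex=4.674, x_land=39.318, impact vy=-9.576
  bounce: vy ← 0.65·9.576 = 6.224
Arc 4: start y=0.000, vy=6.224 → t=1.269, apex=1.975, x_land=44.914, impact vy=-6.224
  bounce: vy ← 0.65·6.224 = 4.046
Arc 5: start y=0.000, vy=4.046 → t=0.825, apex=0.834, x_land=48.552, impact vy=-4.046
  bounce: vy ← 0.65·4.046 = 2.630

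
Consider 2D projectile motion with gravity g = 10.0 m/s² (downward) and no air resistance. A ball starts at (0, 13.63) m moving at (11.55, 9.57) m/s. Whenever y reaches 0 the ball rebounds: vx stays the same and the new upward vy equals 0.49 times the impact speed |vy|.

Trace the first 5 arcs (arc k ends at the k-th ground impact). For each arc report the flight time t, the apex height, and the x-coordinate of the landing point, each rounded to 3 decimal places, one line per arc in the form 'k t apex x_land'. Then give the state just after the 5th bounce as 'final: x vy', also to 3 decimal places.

Arc 1: start y=13.630, vy=9.570 → t=2.865, apex=18.209, x_land=33.095, impact vy=-19.084
  bounce: vy ← 0.49·19.084 = 9.351
Arc 2: start y=0.000, vy=9.351 → t=1.870, apex=4.372, x_land=54.696, impact vy=-9.351
  bounce: vy ← 0.49·9.351 = 4.582
Arc 3: start y=0.000, vy=4.582 → t=0.916, apex=1.050, x_land=65.280, impact vy=-4.582
  bounce: vy ← 0.49·4.582 = 2.245
Arc 4: start y=0.000, vy=2.245 → t=0.449, apex=0.252, x_land=70.466, impact vy=-2.245
  bounce: vy ← 0.49·2.245 = 1.100
Arc 5: start y=0.000, vy=1.100 → t=0.220, apex=0.061, x_land=73.008, impact vy=-1.100
  bounce: vy ← 0.49·1.100 = 0.539

1 2.865 18.209 33.095
2 1.870 4.372 54.696
3 0.916 1.050 65.280
4 0.449 0.252 70.466
5 0.220 0.061 73.008
final: 73.008 0.539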